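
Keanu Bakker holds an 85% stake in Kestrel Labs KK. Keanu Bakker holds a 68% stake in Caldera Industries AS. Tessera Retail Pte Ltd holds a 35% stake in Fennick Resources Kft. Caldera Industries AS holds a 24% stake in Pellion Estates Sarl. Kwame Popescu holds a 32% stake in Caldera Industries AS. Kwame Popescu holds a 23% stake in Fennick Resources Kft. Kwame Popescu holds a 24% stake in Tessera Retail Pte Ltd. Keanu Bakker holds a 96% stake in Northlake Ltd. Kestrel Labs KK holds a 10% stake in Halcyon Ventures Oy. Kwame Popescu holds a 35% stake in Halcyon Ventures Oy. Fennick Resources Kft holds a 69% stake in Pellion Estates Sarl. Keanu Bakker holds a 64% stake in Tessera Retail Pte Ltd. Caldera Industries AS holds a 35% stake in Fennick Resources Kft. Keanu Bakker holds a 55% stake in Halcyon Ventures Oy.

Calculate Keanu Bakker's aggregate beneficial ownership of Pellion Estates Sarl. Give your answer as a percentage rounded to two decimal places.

48.20%

Keanu reaches Pellion along 3 paths.
Via Tessera → Fennick: 64% × 35% × 69% = 15.456%.
Via Caldera → Fennick: 68% × 35% × 69% = 16.422%.
Via Caldera: 68% × 24% = 16.32%.
Total: 15.456% + 16.422% + 16.32% = 48.198%.
Rounded: 48.20%.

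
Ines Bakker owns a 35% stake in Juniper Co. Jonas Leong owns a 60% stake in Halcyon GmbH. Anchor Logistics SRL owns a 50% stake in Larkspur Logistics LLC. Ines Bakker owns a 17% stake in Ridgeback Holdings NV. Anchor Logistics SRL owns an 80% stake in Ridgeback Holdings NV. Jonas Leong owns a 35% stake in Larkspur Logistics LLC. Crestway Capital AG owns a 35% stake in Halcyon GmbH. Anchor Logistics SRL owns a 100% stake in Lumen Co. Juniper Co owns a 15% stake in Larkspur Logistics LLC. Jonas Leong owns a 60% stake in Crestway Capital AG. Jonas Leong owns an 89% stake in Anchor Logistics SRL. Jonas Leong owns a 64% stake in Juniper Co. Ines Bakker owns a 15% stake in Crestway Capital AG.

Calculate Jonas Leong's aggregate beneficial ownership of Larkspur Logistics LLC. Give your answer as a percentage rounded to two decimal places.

89.10%

Jonas reaches Larkspur along 3 paths.
Direct stake: 35% = 35%.
Via Anchor: 89% × 50% = 44.5%.
Via Juniper: 64% × 15% = 9.6%.
Total: 35% + 44.5% + 9.6% = 89.1%.
Rounded: 89.10%.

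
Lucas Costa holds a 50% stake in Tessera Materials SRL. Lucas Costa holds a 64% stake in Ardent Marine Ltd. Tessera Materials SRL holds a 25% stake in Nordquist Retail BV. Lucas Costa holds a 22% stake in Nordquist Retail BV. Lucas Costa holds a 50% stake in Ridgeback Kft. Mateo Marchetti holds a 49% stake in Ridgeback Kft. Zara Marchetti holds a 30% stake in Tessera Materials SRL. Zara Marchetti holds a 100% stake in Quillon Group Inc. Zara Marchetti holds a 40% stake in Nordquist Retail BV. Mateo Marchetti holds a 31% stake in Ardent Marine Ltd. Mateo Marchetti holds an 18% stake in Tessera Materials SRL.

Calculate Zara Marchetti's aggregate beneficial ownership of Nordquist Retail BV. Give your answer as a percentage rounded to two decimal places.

47.50%

Zara reaches Nordquist along 2 paths.
Direct stake: 40% = 40%.
Via Tessera: 30% × 25% = 7.5%.
Total: 40% + 7.5% = 47.5%.
Rounded: 47.50%.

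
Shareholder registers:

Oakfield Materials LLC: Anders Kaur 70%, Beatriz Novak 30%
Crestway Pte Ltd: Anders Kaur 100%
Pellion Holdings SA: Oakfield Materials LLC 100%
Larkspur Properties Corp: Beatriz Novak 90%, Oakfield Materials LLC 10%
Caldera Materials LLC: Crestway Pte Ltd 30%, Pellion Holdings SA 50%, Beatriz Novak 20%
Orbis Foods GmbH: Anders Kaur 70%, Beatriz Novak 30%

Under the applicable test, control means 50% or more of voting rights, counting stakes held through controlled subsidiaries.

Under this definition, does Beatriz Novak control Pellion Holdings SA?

No

Beatriz holds 90% of Larkspur, so Beatriz controls Larkspur.
Neither Beatriz nor any entity Beatriz controls holds any voting interest in Pellion.
So Beatriz does not control Pellion.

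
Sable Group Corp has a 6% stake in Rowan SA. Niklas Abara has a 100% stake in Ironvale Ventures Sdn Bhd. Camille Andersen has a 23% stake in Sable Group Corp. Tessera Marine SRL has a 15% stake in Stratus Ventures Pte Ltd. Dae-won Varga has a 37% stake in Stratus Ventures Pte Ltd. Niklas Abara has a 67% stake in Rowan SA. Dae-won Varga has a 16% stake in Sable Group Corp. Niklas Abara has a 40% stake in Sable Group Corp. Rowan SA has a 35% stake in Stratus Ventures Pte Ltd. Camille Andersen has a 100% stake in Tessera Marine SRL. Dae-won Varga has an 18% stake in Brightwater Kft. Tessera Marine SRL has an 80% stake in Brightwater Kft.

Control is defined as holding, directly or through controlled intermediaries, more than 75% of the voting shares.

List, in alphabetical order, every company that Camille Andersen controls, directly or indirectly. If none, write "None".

Camille holds 100% of Tessera, so Camille controls Tessera.
Tessera holds 80% of Brightwater, so Camille controls Brightwater.
No other company's threshold is met.

Brightwater Kft, Tessera Marine SRL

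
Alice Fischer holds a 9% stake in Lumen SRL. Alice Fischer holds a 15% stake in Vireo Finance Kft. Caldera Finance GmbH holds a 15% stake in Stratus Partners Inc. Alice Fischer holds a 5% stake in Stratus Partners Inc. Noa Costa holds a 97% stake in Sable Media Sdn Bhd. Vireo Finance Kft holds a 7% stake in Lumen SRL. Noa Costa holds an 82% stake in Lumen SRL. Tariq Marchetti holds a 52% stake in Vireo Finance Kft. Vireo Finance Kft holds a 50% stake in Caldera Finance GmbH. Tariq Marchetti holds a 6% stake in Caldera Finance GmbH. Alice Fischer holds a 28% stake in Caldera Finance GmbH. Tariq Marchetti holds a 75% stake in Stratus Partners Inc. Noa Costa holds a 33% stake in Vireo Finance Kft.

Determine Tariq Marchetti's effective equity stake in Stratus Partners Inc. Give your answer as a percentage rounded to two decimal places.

Tariq reaches Stratus along 3 paths.
Direct stake: 75% = 75%.
Via Vireo → Caldera: 52% × 50% × 15% = 3.9%.
Via Caldera: 6% × 15% = 0.9%.
Total: 75% + 3.9% + 0.9% = 79.8%.
Rounded: 79.80%.

79.80%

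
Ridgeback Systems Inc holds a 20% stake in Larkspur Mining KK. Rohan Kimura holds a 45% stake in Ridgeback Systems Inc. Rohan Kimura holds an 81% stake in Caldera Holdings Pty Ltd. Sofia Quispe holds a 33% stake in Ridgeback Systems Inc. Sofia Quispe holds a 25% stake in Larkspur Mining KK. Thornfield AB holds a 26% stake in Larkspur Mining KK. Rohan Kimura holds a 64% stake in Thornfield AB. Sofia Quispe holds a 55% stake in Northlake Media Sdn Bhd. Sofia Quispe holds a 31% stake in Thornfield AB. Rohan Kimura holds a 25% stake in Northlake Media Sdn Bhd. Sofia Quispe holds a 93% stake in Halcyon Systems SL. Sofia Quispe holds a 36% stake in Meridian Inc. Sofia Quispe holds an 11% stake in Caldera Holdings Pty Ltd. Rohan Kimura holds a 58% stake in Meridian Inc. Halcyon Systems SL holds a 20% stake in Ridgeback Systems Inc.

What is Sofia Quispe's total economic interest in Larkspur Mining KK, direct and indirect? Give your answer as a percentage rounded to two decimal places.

43.38%

Sofia reaches Larkspur along 4 paths.
Via Halcyon → Ridgeback: 93% × 20% × 20% = 3.72%.
Via Ridgeback: 33% × 20% = 6.6%.
Via Thornfield: 31% × 26% = 8.06%.
Direct stake: 25% = 25%.
Total: 3.72% + 6.6% + 8.06% + 25% = 43.38%.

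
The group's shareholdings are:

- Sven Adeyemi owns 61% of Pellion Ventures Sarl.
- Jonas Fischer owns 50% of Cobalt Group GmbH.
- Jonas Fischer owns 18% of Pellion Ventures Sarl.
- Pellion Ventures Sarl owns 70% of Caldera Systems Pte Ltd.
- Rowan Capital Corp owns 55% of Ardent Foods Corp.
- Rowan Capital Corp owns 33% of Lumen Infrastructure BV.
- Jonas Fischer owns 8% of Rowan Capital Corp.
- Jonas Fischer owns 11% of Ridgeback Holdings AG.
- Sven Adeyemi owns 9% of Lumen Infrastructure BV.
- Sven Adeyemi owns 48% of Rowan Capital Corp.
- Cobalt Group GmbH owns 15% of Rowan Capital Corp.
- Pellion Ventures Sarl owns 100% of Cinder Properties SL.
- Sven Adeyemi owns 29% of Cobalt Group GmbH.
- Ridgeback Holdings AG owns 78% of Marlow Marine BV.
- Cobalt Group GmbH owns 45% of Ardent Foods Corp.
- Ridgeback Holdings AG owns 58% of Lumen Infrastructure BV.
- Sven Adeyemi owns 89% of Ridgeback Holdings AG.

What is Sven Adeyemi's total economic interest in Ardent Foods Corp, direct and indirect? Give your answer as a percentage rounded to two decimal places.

41.84%

Sven reaches Ardent along 3 paths.
Via Cobalt: 29% × 45% = 13.05%.
Via Rowan: 48% × 55% = 26.4%.
Via Cobalt → Rowan: 29% × 15% × 55% = 2.3925%.
Total: 13.05% + 26.4% + 2.3925% = 41.8425%.
Rounded: 41.84%.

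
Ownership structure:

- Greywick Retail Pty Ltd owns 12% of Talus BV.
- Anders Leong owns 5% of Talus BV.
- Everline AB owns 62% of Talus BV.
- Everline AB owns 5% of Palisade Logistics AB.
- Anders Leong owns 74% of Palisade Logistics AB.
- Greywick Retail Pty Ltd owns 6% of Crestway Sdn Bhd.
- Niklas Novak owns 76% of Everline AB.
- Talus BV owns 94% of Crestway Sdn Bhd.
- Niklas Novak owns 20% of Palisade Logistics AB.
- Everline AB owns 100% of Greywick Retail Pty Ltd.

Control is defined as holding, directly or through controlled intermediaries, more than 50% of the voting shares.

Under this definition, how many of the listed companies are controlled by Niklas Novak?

4

Niklas holds 76% of Everline, so Niklas controls Everline.
Everline holds 100% of Greywick, so Niklas controls Greywick.
Everline and Greywick together hold 62% + 12% = 74% of Talus, so Niklas controls Talus.
Talus and Greywick together hold 94% + 6% = 100% of Crestway, so Niklas controls Crestway.
No other company's threshold is met.
Niklas controls 4 companies.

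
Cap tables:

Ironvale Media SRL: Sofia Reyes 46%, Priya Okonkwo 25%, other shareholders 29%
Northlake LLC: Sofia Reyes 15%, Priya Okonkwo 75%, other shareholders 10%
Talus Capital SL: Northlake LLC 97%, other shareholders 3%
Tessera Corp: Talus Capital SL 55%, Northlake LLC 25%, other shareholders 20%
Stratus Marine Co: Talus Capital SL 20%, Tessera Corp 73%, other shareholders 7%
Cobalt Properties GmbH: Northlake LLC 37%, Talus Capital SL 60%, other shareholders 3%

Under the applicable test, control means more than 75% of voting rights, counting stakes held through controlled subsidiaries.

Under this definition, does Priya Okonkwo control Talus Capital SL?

No

Priya's largest direct stake is 75% in Northlake, which does not meet the threshold, so Priya controls no company.
Neither Priya nor any entity Priya controls holds any voting interest in Talus.
So Priya does not control Talus.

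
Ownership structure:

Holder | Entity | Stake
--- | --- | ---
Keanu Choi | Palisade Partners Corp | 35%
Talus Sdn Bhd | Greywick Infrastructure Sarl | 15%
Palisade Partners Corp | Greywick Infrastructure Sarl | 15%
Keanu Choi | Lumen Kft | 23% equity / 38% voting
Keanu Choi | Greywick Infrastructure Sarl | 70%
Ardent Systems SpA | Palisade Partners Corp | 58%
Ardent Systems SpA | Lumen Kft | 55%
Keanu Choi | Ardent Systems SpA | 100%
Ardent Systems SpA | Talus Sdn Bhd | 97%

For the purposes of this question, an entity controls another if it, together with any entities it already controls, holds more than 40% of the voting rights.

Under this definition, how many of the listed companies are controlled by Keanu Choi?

5

Keanu holds 100% of Ardent, so Keanu controls Ardent.
Keanu and Ardent together hold 35% + 58% = 93% of Palisade, so Keanu controls Palisade.
Ardent holds 97% of Talus, so Keanu controls Talus.
Keanu and Ardent together hold 38% + 55% = 93% of Lumen, so Keanu controls Lumen.
Palisade and Talus and Keanu together hold 15% + 15% + 70% = 100% of Greywick, so Keanu controls Greywick.
Keanu controls 5 companies.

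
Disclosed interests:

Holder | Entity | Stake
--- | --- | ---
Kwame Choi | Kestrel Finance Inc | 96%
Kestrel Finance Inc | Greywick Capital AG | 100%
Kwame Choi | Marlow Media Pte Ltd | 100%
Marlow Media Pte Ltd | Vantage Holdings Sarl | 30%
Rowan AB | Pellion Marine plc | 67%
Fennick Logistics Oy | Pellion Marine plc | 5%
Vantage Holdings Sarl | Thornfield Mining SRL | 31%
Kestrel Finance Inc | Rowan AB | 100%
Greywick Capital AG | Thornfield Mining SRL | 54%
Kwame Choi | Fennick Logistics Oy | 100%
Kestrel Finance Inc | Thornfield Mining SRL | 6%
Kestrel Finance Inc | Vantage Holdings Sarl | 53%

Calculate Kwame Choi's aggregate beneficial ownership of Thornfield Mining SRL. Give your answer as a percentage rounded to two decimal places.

82.67%

Kwame reaches Thornfield along 4 paths.
Via Marlow → Vantage: 100% × 30% × 31% = 9.3%.
Via Kestrel → Vantage: 96% × 53% × 31% = 15.7728%.
Via Kestrel → Greywick: 96% × 100% × 54% = 51.84%.
Via Kestrel: 96% × 6% = 5.76%.
Total: 9.3% + 15.7728% + 51.84% + 5.76% = 82.6728%.
Rounded: 82.67%.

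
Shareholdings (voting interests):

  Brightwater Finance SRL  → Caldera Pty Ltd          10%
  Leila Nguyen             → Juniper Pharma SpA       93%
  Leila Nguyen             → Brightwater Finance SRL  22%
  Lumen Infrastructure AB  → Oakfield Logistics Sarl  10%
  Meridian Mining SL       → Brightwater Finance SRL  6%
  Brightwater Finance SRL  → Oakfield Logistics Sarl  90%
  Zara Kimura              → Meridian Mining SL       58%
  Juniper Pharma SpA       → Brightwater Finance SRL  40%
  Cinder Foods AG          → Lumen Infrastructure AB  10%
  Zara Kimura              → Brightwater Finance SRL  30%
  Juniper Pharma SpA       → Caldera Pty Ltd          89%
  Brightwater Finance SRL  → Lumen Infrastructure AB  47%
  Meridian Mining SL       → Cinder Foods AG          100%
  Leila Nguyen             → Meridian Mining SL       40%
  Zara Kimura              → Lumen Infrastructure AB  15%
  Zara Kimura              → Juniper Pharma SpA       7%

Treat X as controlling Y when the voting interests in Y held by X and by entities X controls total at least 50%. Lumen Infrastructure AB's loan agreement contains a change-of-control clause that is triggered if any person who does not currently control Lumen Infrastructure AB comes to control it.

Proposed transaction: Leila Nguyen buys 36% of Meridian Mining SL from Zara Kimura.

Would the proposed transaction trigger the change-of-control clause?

Yes

The purchase adds only to Leila's holdings (Zara's stake shrinks), so Leila is the only person who could newly come to control Lumen.
Leila holds 93% of Juniper, so Leila controls Juniper.
Juniper and Leila together hold 40% + 22% = 62% of Brightwater, so Leila controls Brightwater.
Juniper and Brightwater together hold 89% + 10% = 99% of Caldera, so Leila controls Caldera.
Brightwater holds 90% of Oakfield, so Leila controls Oakfield.
In Lumen, Leila's side holds only 47%, not ≥ 50%.
So before the transaction, Leila does not control Lumen.
After the purchase, Leila's direct stake in Meridian rises to 40% + 36% = 76%, and Zara's stake falls to 22%.
Leila holds 76% of Meridian, so Leila controls Meridian.
Juniper and Meridian and Leila together hold 40% + 6% + 22% = 68% of Brightwater, so Leila controls Brightwater.
Meridian holds 100% of Cinder, so Leila controls Cinder.
Brightwater and Cinder together hold 47% + 10% = 57% of Lumen, so Leila controls Lumen.
Leila did not control Lumen before and does after, so the clause is triggered.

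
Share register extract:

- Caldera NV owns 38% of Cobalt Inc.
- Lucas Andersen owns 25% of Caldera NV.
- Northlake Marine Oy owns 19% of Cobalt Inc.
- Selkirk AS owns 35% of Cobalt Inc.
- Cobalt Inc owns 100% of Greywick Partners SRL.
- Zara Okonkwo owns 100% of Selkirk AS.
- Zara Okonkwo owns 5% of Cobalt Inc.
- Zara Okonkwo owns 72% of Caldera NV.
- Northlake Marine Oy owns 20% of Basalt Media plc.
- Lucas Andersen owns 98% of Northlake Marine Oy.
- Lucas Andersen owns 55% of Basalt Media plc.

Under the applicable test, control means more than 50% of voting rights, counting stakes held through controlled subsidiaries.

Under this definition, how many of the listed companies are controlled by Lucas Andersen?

Lucas holds 98% of Northlake, so Lucas controls Northlake.
Northlake and Lucas together hold 20% + 55% = 75% of Basalt, so Lucas controls Basalt.
No other company's threshold is met.
Lucas controls 2 companies.

2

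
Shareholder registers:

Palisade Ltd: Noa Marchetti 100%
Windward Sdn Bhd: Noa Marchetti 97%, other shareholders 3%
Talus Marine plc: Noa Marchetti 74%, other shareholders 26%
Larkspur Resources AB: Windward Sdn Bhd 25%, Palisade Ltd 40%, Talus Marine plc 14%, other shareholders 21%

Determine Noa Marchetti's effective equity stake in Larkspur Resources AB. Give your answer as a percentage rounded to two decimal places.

74.61%

Noa reaches Larkspur along 3 paths.
Via Windward: 97% × 25% = 24.25%.
Via Palisade: 100% × 40% = 40%.
Via Talus: 74% × 14% = 10.36%.
Total: 24.25% + 40% + 10.36% = 74.61%.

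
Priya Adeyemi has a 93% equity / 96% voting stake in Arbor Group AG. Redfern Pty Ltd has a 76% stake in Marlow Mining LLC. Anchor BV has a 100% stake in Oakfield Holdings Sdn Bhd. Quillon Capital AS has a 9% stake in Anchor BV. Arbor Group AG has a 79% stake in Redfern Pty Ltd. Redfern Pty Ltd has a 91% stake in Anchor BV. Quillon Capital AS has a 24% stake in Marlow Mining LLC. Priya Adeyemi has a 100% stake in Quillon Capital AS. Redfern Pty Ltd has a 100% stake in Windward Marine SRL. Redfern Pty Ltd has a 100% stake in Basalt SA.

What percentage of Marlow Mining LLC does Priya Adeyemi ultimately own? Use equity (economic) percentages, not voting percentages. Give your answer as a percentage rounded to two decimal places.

Priya reaches Marlow along 2 paths.
Via Arbor → Redfern: 93% × 79% × 76% = 55.8372%.
Via Quillon: 100% × 24% = 24%.
Total: 55.8372% + 24% = 79.8372%.
Rounded: 79.84%.

79.84%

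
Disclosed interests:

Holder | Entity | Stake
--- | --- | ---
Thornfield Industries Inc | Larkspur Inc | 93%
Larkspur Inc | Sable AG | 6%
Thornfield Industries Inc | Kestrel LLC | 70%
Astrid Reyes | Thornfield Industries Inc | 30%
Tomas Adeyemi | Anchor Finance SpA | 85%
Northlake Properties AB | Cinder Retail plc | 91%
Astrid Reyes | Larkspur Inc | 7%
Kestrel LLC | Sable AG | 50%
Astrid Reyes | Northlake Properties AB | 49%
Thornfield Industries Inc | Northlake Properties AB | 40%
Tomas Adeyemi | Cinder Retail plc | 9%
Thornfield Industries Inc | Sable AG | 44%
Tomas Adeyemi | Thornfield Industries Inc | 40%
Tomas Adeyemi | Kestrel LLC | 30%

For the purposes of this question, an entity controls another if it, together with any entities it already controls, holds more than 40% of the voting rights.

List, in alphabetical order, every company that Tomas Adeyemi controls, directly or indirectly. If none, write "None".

Tomas holds 85% of Anchor, so Tomas controls Anchor.
No other company's threshold is met.

Anchor Finance SpA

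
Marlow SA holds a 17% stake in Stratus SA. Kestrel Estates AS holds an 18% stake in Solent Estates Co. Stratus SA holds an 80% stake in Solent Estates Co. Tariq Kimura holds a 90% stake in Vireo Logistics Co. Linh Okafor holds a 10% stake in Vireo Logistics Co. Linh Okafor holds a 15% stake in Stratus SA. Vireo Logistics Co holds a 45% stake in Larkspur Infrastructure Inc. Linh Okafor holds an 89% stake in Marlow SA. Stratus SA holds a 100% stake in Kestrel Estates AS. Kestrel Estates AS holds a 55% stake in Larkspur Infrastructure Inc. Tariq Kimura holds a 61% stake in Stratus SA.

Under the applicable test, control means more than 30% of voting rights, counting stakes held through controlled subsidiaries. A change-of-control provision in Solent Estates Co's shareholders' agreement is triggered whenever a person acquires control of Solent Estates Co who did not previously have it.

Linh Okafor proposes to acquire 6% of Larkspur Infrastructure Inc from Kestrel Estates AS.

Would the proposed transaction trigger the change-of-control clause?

No

The purchase adds only to Linh's holdings (Kestrel's stake shrinks), so Linh is the only person who could newly come to control Solent.
Linh holds 89% of Marlow, so Linh controls Marlow.
Linh and Marlow together hold 15% + 17% = 32% of Stratus, so Linh controls Stratus.
Stratus holds 100% of Kestrel, so Linh controls Kestrel.
Kestrel and Stratus together hold 18% + 80% = 98% of Solent, so Linh controls Solent.
So Linh already controls Solent before the transaction.
After the purchase, Linh holds 6% of Larkspur directly, and Kestrel's stake falls to 49%.
Linh controlled Solent already, so this is not a new person acquiring control; every other person's position is unchanged or reduced.
No new person acquires control, so the clause is not triggered.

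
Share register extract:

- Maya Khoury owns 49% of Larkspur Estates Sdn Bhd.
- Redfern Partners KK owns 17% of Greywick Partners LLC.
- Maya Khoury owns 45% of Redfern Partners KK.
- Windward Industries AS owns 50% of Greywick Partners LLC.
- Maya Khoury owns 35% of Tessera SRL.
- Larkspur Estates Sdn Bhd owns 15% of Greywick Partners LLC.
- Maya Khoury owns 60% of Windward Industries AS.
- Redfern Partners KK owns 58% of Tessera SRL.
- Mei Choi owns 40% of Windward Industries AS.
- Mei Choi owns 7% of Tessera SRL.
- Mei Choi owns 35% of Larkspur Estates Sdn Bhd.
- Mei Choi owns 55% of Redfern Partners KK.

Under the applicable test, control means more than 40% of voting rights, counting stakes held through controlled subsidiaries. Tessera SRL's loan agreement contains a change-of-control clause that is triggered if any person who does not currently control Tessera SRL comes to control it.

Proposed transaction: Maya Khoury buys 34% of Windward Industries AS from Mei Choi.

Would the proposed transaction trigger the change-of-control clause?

No

The purchase adds only to Maya's holdings (Mei's stake shrinks), so Maya is the only person who could newly come to control Tessera.
Maya holds 45% of Redfern, so Maya controls Redfern.
Redfern and Maya together hold 58% + 35% = 93% of Tessera, so Maya controls Tessera.
So Maya already controls Tessera before the transaction.
After the purchase, Maya's direct stake in Windward rises to 60% + 34% = 94%, and Mei's stake falls to 6%.
Maya controlled Tessera already, so this is not a new person acquiring control; every other person's position is unchanged or reduced.
No new person acquires control, so the clause is not triggered.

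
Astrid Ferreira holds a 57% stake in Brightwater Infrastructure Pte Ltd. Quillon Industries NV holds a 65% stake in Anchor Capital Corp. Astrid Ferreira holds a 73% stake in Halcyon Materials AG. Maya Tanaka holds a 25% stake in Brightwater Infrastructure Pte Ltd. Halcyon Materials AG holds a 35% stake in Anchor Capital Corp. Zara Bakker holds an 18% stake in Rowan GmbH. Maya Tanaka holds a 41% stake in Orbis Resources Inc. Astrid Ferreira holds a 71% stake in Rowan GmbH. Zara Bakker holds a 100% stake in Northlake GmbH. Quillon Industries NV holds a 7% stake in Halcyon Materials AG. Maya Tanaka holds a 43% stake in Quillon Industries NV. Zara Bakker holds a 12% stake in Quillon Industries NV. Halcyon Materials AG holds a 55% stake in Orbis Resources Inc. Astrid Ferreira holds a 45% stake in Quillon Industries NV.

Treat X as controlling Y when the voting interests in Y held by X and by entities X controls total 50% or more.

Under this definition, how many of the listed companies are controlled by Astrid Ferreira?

Astrid holds 71% of Rowan, so Astrid controls Rowan.
Astrid holds 73% of Halcyon, so Astrid controls Halcyon.
Astrid holds 57% of Brightwater, so Astrid controls Brightwater.
Halcyon holds 55% of Orbis, so Astrid controls Orbis.
No other company's threshold is met.
Astrid controls 4 companies.

4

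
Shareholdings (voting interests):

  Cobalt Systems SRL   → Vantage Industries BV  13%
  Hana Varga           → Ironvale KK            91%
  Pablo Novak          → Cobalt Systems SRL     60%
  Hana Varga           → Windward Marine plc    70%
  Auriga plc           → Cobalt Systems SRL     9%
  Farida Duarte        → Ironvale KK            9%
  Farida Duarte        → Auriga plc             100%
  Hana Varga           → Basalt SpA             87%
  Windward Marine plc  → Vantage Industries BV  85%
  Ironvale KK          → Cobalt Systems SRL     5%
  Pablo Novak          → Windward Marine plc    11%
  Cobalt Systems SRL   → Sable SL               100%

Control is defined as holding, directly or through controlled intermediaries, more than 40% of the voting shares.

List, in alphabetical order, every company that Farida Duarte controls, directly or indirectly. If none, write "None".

Farida holds 100% of Auriga, so Farida controls Auriga.
No other company's threshold is met.

Auriga plc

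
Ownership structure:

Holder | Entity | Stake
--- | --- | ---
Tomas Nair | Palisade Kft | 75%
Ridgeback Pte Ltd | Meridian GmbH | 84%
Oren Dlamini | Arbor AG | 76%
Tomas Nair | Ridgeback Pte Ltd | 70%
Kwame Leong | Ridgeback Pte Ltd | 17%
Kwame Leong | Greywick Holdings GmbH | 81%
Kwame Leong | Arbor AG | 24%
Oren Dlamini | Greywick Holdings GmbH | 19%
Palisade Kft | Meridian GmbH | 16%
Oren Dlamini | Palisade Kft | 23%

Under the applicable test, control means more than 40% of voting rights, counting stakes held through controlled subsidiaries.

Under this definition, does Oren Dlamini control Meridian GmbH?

No

Oren holds 76% of Arbor, so Oren controls Arbor.
Neither Oren nor any entity Oren controls holds any voting interest in Meridian.
So Oren does not control Meridian.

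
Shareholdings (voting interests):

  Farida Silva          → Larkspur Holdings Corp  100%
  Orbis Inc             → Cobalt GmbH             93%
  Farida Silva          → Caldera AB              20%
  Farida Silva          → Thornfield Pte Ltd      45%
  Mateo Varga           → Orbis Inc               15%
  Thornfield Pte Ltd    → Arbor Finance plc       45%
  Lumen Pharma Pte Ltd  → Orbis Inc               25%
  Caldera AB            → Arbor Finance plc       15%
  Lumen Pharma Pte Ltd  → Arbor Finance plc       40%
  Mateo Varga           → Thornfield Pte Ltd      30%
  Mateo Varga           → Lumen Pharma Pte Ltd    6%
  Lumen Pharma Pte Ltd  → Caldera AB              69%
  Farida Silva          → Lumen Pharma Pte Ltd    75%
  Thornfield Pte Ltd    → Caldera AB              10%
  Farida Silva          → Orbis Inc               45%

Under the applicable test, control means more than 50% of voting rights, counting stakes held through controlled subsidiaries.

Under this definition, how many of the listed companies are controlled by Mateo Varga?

0

Mateo's largest direct stake is 30% in Thornfield, which does not meet the threshold.
Mateo controls 0 companies.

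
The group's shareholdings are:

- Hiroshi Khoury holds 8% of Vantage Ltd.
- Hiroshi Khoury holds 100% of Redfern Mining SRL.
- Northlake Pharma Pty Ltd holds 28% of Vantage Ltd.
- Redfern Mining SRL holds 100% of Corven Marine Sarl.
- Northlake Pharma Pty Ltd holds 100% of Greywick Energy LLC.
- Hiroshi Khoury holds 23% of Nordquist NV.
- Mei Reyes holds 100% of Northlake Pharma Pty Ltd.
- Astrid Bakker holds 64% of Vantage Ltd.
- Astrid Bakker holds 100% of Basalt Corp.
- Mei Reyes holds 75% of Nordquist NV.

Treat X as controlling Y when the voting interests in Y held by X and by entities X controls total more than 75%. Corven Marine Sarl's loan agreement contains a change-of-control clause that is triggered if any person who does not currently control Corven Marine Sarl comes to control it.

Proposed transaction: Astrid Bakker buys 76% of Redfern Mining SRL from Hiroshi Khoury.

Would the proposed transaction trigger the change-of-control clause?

The purchase adds only to Astrid's holdings (Hiroshi's stake shrinks), so Astrid is the only person who could newly come to control Corven.
Astrid holds 100% of Basalt, so Astrid controls Basalt.
Neither Astrid nor any entity Astrid controls holds any voting interest in Corven.
So before the transaction, Astrid does not control Corven.
After the purchase, Astrid holds 76% of Redfern directly, and Hiroshi's stake falls to 24%.
Astrid holds 76% of Redfern, so Astrid controls Redfern.
Redfern holds 100% of Corven, so Astrid controls Corven.
Astrid did not control Corven before and does after, so the clause is triggered.

Yes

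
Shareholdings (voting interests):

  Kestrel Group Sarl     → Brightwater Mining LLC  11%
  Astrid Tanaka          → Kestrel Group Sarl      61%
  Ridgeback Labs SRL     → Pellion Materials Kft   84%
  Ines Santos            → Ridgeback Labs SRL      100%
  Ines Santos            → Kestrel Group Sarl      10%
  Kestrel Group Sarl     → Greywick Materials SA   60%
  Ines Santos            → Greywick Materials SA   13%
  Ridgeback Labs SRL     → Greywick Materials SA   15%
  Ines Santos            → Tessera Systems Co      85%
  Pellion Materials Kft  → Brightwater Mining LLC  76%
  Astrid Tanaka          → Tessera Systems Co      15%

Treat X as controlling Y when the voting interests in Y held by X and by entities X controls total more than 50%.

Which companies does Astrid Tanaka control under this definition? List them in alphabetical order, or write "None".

Astrid holds 61% of Kestrel, so Astrid controls Kestrel.
Kestrel holds 60% of Greywick, so Astrid controls Greywick.
No other company's threshold is met.

Greywick Materials SA, Kestrel Group Sarl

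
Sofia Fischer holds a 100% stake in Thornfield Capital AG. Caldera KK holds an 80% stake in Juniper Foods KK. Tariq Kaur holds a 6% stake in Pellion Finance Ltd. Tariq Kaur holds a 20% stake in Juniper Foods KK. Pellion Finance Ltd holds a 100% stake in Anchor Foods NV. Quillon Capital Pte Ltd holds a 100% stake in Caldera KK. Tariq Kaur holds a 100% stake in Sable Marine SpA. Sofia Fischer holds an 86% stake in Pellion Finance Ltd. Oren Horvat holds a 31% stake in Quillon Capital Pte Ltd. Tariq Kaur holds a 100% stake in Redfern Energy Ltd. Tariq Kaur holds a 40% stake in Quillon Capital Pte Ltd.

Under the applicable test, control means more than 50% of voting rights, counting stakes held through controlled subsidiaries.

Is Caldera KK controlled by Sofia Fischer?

Sofia holds 86% of Pellion, so Sofia controls Pellion.
Sofia holds 100% of Thornfield, so Sofia controls Thornfield.
Pellion holds 100% of Anchor, so Sofia controls Anchor.
Neither Sofia nor any entity Sofia controls holds any voting interest in Caldera.
So Sofia does not control Caldera.

No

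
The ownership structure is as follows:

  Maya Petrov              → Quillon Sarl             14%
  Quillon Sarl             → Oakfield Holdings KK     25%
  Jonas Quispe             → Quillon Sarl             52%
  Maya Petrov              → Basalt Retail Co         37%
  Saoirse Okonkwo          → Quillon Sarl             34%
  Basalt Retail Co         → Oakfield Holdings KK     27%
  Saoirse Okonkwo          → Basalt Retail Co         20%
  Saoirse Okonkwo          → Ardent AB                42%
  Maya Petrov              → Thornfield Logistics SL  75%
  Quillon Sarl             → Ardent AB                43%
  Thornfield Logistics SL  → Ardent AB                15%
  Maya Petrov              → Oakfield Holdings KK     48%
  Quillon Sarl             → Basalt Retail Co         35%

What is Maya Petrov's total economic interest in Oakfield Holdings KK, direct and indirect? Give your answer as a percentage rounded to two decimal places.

62.81%

Maya reaches Oakfield along 4 paths.
Via Quillon → Basalt: 14% × 35% × 27% = 1.323%.
Via Basalt: 37% × 27% = 9.99%.
Via Quillon: 14% × 25% = 3.5%.
Direct stake: 48% = 48%.
Total: 1.323% + 9.99% + 3.5% + 48% = 62.813%.
Rounded: 62.81%.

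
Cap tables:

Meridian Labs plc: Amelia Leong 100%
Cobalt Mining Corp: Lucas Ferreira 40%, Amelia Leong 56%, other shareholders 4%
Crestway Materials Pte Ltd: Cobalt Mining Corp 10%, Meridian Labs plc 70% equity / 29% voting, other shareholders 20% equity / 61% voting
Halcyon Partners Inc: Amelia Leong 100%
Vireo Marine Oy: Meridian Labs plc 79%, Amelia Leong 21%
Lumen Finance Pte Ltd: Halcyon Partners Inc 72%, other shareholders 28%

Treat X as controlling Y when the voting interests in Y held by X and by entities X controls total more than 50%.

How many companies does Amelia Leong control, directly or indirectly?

Amelia holds 100% of Meridian, so Amelia controls Meridian.
Amelia holds 56% of Cobalt, so Amelia controls Cobalt.
Amelia holds 100% of Halcyon, so Amelia controls Halcyon.
Meridian and Amelia together hold 79% + 21% = 100% of Vireo, so Amelia controls Vireo.
Halcyon holds 72% of Lumen, so Amelia controls Lumen.
No other company's threshold is met.
Amelia controls 5 companies.

5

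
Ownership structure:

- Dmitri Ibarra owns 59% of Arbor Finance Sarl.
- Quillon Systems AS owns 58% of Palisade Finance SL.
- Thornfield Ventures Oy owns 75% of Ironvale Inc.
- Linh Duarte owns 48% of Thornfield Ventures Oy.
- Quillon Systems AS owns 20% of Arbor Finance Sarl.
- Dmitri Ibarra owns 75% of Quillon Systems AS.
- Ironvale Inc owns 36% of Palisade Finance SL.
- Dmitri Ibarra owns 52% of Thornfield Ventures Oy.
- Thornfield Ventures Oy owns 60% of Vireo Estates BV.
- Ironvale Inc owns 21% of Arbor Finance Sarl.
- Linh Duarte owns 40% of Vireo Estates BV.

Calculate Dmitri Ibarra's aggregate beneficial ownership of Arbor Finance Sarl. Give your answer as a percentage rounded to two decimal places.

Dmitri reaches Arbor along 3 paths.
Direct stake: 59% = 59%.
Via Quillon: 75% × 20% = 15%.
Via Thornfield → Ironvale: 52% × 75% × 21% = 8.19%.
Total: 59% + 15% + 8.19% = 82.19%.

82.19%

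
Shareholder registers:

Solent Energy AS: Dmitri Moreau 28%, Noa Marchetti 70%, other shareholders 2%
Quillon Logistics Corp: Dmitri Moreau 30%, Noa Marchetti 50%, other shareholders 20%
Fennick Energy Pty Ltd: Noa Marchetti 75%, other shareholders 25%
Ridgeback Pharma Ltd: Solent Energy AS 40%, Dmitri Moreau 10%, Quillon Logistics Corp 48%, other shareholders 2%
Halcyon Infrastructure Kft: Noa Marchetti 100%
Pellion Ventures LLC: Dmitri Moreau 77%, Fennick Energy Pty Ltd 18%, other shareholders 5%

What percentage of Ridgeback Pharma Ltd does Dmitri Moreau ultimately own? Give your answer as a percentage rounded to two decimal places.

35.60%

Dmitri reaches Ridgeback along 3 paths.
Via Solent: 28% × 40% = 11.2%.
Direct stake: 10% = 10%.
Via Quillon: 30% × 48% = 14.4%.
Total: 11.2% + 10% + 14.4% = 35.6%.
Rounded: 35.60%.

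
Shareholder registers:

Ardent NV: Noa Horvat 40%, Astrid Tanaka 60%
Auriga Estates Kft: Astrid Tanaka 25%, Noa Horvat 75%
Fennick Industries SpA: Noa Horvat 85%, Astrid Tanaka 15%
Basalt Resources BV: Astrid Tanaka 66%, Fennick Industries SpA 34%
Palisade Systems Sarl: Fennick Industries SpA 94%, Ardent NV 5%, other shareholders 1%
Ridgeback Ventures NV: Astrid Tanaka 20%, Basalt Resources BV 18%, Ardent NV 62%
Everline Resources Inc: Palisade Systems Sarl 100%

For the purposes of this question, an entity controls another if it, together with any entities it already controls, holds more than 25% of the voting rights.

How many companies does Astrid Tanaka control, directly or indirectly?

3

Astrid holds 60% of Ardent, so Astrid controls Ardent.
Astrid holds 66% of Basalt, so Astrid controls Basalt.
Astrid and Basalt and Ardent together hold 20% + 18% + 62% = 100% of Ridgeback, so Astrid controls Ridgeback.
No other company's threshold is met.
Astrid controls 3 companies.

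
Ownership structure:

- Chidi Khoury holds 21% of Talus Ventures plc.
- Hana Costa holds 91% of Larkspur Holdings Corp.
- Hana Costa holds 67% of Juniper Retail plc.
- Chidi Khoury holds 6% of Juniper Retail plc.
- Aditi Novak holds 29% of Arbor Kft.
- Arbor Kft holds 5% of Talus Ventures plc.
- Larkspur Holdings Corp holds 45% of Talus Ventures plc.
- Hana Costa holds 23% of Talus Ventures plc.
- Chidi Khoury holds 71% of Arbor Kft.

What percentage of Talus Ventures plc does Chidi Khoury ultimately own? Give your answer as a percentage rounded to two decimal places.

24.55%

Chidi reaches Talus along 2 paths.
Direct stake: 21% = 21%.
Via Arbor: 71% × 5% = 3.55%.
Total: 21% + 3.55% = 24.55%.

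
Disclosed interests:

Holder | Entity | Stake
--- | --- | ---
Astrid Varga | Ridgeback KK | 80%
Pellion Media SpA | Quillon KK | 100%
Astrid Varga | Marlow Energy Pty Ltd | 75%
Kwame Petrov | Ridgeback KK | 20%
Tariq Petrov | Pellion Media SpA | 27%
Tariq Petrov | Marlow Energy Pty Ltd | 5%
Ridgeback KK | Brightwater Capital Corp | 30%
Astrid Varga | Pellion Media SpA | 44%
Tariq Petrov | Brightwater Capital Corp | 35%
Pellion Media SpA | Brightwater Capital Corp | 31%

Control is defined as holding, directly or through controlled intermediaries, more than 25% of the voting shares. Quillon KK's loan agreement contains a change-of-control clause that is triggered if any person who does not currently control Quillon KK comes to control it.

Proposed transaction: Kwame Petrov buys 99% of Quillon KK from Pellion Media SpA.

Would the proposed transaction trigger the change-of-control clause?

The purchase adds only to Kwame's holdings (Pellion's stake shrinks), so Kwame is the only person who could newly come to control Quillon.
Kwame's largest direct stake is 20% in Ridgeback, which does not meet the threshold, so Kwame controls no company.
Neither Kwame nor any entity Kwame controls holds any voting interest in Quillon.
So before the transaction, Kwame does not control Quillon.
After the purchase, Kwame holds 99% of Quillon directly, and Pellion's stake falls to 1%.
Kwame holds 99% of Quillon, so Kwame controls Quillon.
Kwame did not control Quillon before and does after, so the clause is triggered.

Yes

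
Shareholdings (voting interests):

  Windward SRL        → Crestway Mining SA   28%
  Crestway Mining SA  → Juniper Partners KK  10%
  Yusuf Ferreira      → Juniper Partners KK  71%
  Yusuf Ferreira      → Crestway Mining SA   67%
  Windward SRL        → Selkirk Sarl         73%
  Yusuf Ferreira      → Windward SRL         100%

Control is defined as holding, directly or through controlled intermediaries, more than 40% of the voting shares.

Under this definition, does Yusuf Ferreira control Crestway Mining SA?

Yusuf holds 100% of Windward, so Yusuf controls Windward.
Windward and Yusuf together hold 28% + 67% = 95% of Crestway, so Yusuf controls Crestway.

Yes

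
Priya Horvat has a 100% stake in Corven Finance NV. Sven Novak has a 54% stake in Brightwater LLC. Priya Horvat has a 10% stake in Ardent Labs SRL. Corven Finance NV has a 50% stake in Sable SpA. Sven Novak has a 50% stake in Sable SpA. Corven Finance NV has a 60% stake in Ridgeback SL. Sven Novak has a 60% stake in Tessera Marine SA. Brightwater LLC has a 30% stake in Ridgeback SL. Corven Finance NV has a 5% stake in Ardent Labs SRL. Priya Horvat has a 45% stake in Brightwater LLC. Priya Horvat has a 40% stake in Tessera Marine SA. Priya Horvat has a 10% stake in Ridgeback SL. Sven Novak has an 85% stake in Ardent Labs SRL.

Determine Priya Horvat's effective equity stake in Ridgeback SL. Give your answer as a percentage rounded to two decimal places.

Priya reaches Ridgeback along 3 paths.
Via Corven: 100% × 60% = 60%.
Via Brightwater: 45% × 30% = 13.5%.
Direct stake: 10% = 10%.
Total: 60% + 13.5% + 10% = 83.5%.
Rounded: 83.50%.

83.50%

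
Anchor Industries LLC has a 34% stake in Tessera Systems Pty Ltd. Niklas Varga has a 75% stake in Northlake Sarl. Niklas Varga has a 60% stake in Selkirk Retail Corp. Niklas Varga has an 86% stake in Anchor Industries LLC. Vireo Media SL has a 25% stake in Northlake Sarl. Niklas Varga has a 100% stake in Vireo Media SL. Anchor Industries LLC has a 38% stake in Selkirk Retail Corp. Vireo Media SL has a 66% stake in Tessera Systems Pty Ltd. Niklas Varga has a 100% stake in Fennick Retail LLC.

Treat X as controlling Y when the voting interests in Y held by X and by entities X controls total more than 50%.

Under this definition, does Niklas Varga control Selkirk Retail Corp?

Yes

Niklas holds 86% of Anchor, so Niklas controls Anchor.
Niklas and Anchor together hold 60% + 38% = 98% of Selkirk, so Niklas controls Selkirk.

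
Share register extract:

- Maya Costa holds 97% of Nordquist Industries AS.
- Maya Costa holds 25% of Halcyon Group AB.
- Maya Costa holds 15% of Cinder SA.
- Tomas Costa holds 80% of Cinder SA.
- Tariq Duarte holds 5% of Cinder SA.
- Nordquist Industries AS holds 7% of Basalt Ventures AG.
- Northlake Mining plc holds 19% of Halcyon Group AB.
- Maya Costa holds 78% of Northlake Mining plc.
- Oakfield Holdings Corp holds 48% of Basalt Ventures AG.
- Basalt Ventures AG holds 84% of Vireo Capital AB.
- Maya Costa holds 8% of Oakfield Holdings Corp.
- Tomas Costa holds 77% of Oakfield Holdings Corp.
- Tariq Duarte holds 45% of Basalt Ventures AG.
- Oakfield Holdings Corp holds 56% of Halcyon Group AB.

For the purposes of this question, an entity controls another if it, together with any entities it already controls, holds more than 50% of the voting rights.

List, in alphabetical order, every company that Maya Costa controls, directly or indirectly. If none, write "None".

Maya holds 97% of Nordquist, so Maya controls Nordquist.
Maya holds 78% of Northlake, so Maya controls Northlake.
No other company's threshold is met.

Nordquist Industries AS, Northlake Mining plc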